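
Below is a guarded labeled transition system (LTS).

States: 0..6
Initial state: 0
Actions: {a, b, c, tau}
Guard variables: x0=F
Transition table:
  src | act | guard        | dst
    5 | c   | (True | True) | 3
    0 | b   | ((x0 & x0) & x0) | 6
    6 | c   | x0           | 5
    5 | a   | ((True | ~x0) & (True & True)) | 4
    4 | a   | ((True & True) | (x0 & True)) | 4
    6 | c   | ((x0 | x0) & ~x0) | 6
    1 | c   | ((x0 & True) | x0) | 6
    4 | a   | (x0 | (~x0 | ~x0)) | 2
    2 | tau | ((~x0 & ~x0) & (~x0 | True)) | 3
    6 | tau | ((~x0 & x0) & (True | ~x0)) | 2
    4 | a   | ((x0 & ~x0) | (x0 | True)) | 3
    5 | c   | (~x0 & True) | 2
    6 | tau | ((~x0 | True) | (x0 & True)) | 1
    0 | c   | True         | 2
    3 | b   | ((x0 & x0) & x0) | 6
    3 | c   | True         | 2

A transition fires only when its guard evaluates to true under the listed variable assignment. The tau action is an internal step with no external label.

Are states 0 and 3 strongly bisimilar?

Answer: BISIMILAR

Analysis:
Compute ~ classes (split until stable):
  P[0] = {{0,1,2,3,4,5,6}}
  P[1] = {{0,3},{1},{2,6},{4},{5}}
  P[2] = {{0,3},{1},{2},{4},{5},{6}}
6 equivalence class(es) (converged in 3)
0∈{0,3}, 3∈{0,3}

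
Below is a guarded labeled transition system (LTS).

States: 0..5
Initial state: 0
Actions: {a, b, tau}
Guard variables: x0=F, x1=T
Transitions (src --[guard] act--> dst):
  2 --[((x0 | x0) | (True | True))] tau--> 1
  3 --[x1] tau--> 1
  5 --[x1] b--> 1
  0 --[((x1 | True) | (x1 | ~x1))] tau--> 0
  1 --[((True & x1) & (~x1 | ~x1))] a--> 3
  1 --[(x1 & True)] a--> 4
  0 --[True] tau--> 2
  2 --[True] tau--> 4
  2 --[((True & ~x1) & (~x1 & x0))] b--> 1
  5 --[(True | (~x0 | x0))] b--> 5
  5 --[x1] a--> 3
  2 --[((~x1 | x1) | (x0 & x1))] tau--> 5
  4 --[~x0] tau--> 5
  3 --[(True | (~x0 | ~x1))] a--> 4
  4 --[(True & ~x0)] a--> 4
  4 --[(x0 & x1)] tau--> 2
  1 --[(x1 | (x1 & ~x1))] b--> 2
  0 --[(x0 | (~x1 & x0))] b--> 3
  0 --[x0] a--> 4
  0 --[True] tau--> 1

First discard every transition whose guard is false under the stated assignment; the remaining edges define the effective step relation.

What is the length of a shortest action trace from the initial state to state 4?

Answer: 2

Working:
Layered search for 4:
  L0 = {0}
  L1 = {1,2}
  L2 = {4,5}
4 enters at depth 2; path tau·a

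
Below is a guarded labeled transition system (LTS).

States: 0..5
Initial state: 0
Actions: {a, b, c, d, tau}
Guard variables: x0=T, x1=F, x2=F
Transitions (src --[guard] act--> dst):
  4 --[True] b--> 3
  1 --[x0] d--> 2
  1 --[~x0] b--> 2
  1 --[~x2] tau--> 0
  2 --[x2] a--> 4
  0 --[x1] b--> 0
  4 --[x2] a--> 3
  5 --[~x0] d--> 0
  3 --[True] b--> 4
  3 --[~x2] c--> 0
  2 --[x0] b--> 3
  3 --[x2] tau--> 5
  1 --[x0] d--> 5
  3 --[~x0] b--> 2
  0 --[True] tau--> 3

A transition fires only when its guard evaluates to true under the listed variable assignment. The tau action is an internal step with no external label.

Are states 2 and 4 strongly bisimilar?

Answer: BISIMILAR

Analysis:
Bisimulation quotient by refinement:
  round 0: {{0,1,2,3,4,5}}
  round 1: {{0},{1},{2,4},{3},{5}}
Fixed point at round 2; 5 class(es).
2∈{2,4}, 4∈{2,4}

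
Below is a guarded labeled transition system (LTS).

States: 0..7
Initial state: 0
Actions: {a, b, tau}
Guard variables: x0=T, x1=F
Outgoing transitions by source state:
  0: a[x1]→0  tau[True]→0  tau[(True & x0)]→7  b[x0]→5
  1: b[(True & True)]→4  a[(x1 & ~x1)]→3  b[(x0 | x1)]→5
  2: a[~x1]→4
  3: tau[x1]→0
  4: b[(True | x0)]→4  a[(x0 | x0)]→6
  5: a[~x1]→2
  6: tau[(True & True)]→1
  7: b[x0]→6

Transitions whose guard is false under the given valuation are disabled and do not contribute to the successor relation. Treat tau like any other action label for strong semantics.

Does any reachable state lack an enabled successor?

R = {0,1,2,4,5,6,7}
  0: b→5  tau→0  tau→7  [3 out]
  1: b→4  b→5  [2 out]
  2: a→4  [1 out]
  4: a→6  b→4  [2 out]
  5: a→2  [1 out]
  6: tau→1  [1 out]
  7: b→6  [1 out]

Answer: DEADLOCK-FREE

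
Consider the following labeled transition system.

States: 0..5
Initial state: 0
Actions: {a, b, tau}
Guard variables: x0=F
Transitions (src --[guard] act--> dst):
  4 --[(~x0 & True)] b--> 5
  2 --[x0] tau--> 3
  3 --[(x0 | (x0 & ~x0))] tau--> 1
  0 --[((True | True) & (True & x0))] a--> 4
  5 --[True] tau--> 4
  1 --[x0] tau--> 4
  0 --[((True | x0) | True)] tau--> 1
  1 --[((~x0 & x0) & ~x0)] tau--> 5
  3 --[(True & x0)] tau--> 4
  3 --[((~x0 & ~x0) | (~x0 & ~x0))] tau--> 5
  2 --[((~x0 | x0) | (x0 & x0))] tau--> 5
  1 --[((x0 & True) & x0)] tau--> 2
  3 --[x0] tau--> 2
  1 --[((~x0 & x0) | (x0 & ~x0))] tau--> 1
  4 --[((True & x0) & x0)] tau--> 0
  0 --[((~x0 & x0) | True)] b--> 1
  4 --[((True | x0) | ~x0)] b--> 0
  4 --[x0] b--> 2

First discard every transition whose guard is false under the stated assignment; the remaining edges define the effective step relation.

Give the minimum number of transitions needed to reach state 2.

Layered search for 2:
  L0 = {0}
  L1 = {1}
2 never appears.

Answer: UNREACHABLE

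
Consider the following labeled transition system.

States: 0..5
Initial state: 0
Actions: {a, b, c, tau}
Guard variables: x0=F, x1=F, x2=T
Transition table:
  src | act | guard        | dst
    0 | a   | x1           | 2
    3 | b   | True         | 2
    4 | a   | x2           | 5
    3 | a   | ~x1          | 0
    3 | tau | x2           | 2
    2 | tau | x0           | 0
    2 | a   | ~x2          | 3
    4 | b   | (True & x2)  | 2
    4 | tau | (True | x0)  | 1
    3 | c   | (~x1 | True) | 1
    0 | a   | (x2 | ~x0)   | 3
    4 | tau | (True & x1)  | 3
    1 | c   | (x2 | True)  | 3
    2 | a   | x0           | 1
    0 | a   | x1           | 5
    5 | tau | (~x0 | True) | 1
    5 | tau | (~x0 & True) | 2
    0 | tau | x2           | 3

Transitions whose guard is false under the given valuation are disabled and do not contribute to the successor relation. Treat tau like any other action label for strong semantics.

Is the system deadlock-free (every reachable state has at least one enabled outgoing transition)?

Reachable = {0,1,2,3}
  0: a→3  tau→3  [deg 2]
  1: c→3  [deg 1]
  2: ∅  [no exit]
  3: a→0  b→2  c→1  tau→2  [deg 4]
Path to 2: a·b

Answer: DEADLOCK at state 2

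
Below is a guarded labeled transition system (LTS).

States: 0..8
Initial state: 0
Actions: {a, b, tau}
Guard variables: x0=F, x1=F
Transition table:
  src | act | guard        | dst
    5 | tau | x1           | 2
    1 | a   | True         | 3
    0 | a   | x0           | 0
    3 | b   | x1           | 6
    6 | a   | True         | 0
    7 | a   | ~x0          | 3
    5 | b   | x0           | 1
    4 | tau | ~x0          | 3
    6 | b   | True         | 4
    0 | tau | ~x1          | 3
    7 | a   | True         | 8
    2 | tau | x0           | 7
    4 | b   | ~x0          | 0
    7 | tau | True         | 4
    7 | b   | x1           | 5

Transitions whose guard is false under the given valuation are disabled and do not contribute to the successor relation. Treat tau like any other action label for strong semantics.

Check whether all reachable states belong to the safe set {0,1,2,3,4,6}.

Answer: INVARIANT HOLDS

Trace:
Safe = {0,1,2,3,4,6}
R = {0,3}
  0: ok
  3: ok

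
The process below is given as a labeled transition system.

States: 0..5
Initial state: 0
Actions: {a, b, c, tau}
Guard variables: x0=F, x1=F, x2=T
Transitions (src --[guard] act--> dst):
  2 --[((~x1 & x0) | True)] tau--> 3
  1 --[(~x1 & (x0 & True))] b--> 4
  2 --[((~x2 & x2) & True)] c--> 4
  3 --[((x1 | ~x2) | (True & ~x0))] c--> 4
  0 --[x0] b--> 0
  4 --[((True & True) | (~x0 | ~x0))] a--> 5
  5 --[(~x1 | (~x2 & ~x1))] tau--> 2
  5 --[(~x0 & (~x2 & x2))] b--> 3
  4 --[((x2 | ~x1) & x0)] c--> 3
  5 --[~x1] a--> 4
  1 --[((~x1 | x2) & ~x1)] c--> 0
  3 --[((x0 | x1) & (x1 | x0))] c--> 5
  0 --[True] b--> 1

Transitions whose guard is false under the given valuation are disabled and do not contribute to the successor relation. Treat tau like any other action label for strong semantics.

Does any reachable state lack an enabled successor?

Answer: DEADLOCK-FREE

Trace:
Reach set: {0,1}
  0: b→1  [1 out]
  1: c→0  [1 out]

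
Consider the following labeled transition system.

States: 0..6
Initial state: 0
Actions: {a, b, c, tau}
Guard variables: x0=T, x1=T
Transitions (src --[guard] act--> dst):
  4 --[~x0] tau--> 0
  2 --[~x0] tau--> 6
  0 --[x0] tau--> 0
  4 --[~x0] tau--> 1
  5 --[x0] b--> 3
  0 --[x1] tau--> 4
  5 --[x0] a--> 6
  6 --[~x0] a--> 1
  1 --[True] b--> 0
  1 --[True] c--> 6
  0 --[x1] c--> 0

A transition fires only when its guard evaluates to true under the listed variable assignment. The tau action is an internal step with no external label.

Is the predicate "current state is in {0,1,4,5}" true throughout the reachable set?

Answer: INVARIANT HOLDS

Working:
Inv-set: {0,1,4,5}
Reach set: {0,4}
  0: ok
  4: ok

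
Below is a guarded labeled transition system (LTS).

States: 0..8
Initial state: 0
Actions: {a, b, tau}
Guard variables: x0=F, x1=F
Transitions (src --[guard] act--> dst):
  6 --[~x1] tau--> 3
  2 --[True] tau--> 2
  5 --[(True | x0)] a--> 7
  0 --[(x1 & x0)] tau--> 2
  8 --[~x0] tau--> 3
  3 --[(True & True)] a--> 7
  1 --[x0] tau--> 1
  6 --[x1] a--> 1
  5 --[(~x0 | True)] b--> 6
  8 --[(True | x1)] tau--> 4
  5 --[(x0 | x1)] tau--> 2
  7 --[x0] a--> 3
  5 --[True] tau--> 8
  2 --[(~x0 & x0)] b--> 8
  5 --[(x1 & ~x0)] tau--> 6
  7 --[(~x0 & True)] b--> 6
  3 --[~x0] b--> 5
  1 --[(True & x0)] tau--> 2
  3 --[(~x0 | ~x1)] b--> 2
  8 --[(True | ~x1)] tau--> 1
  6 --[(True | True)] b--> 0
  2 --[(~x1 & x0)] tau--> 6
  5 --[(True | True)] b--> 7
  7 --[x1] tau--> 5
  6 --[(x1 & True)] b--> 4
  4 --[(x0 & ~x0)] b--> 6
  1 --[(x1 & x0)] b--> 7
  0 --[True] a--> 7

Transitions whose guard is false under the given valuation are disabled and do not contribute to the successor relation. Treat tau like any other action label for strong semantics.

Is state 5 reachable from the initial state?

Answer: REACHABLE

Trace:
Guard filter leaves 15 enabled edge(s).
L0 = {0}
L1 = {7}  cumulative {0,7}
L2 = {6}  cumulative {0,6,7}
L3 = {3}  cumulative {0,3,6,7}
L4 = {2,5}  cumulative {0,2,3,5,6,7}
L5 = {8}  cumulative {0,2,3,5,6,7,8}
L6 = {1,4}  cumulative {0,1,2,3,4,5,6,7,8}
R = {0,1,2,3,4,5,6,7,8}
witness 5: a·b·tau·b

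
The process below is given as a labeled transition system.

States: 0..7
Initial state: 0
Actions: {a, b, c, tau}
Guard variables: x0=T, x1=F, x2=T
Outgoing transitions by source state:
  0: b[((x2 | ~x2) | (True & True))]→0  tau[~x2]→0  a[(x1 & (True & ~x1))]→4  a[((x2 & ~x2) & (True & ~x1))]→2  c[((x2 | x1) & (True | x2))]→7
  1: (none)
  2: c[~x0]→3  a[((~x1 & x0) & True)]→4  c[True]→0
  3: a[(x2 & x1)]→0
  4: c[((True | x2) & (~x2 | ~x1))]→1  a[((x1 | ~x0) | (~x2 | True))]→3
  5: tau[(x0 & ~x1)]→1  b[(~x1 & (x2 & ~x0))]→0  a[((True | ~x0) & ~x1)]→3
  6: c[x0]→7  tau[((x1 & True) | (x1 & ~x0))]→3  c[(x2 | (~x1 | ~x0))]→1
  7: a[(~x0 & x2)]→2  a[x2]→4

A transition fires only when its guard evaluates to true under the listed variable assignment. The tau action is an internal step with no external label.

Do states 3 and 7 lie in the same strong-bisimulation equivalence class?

Compute ~ classes (split until stable):
  P[0] = {{0,1,2,3,4,5,6,7}}
  P[1] = {{0},{1,3},{2,4},{5},{6},{7}}
  P[2] = {{0},{1,3},{2},{4},{5},{6},{7}}
stable after 3 split(s): 7 block(s)
[3]={1,3}  [7]={7}

Answer: NOT BISIMILAR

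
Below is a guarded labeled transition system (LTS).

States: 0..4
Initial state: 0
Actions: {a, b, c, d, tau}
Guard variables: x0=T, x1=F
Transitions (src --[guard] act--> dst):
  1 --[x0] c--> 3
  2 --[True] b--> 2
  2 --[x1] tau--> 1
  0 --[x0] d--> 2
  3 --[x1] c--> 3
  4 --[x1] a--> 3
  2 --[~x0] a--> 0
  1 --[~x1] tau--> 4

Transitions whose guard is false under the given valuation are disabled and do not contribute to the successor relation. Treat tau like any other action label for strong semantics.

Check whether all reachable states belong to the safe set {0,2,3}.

Answer: INVARIANT HOLDS

Trace:
Safe = {0,2,3}
Reachable = {0,2}
  0: ✓
  2: ✓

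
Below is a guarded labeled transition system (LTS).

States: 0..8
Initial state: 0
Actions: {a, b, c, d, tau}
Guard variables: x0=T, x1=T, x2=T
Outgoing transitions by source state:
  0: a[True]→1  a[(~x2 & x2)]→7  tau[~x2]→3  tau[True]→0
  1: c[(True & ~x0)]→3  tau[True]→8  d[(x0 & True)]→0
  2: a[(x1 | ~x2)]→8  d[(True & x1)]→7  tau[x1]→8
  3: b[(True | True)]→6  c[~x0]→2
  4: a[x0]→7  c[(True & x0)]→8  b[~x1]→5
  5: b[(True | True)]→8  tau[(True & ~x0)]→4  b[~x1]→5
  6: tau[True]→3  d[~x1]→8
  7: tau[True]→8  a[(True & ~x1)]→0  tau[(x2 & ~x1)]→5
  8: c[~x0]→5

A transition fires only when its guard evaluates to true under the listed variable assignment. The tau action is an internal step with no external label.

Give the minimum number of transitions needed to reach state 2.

Layered search for 2:
  Layer 0: {0}
  Layer 1: {1}
  Layer 2: {8}
2 never appears.

Answer: UNREACHABLE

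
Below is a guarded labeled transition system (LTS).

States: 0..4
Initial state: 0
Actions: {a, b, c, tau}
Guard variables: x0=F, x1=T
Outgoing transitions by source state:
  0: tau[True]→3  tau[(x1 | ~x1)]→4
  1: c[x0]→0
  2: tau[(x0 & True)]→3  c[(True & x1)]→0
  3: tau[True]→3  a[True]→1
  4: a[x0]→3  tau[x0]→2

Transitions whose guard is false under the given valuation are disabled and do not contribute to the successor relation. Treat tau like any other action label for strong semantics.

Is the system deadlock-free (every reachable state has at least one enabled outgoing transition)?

Answer: DEADLOCK at state 1

Working:
R = {0,1,3,4}
  0: tau→3  tau→4  [2 out]
  1: ∅  [deadlock]
  3: a→1  tau→3  [2 out]
  4: ∅  [deadlock]
witness 1: tau·a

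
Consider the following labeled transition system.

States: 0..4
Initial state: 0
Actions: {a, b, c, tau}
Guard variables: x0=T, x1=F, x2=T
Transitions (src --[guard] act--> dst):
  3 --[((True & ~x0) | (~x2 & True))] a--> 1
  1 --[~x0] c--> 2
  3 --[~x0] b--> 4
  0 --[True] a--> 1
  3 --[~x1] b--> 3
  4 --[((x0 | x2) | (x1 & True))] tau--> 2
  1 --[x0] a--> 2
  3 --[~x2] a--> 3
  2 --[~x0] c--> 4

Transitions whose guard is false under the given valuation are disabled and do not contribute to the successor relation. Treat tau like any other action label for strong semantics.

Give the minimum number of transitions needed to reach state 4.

Layered search for 4:
  L0 = {0}
  L1 = {1}
  L2 = {2}
4 never appears.

Answer: UNREACHABLE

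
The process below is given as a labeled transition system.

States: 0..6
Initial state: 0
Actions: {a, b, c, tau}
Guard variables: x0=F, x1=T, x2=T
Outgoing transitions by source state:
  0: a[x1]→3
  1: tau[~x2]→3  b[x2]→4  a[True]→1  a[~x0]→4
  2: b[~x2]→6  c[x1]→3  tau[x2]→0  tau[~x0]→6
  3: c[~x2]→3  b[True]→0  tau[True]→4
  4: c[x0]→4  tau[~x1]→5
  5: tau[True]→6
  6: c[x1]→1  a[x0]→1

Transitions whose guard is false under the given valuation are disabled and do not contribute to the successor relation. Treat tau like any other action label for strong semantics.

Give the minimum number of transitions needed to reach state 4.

BFS to 4:
  depth 0: {0}
  depth 1: {3}
  depth 2: {4}
4 enters at depth 2; path a·tau

Answer: 2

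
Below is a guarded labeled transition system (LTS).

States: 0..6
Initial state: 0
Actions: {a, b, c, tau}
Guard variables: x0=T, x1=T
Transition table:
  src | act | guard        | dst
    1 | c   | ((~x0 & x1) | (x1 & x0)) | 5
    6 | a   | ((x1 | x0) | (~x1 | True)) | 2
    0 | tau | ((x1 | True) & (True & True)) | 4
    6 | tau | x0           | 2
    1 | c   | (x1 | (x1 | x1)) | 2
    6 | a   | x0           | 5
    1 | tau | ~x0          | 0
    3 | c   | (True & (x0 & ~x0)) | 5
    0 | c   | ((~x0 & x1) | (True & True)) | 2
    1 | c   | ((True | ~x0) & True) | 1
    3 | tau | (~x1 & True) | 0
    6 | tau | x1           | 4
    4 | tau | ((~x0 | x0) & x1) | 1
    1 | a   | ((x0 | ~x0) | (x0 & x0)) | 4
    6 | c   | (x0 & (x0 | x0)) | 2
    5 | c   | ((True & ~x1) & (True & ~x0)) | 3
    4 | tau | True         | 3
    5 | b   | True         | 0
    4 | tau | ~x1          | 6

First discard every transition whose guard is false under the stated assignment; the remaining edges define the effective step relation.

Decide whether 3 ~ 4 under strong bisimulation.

Answer: NOT BISIMILAR

Trace:
Bisimulation quotient by refinement:
  π0 = {{0,1,2,3,4,5,6}}
  π1 = {{0},{1},{2,3},{4},{5},{6}}
Fixed point at round 2; 6 class(es).
[3]={2,3}  [4]={4}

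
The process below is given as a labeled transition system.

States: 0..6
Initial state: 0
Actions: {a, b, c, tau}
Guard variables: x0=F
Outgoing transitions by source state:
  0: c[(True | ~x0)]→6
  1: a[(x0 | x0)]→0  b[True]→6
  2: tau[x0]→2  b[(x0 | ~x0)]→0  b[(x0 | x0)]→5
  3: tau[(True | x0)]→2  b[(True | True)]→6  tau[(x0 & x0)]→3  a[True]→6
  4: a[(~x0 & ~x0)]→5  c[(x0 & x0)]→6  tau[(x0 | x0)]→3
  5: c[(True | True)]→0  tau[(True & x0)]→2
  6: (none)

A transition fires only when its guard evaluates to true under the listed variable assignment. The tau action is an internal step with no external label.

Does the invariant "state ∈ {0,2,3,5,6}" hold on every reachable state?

Allowed set {0,2,3,5,6}
Reachable = {0,6}
  0: safe
  6: safe

Answer: INVARIANT HOLDS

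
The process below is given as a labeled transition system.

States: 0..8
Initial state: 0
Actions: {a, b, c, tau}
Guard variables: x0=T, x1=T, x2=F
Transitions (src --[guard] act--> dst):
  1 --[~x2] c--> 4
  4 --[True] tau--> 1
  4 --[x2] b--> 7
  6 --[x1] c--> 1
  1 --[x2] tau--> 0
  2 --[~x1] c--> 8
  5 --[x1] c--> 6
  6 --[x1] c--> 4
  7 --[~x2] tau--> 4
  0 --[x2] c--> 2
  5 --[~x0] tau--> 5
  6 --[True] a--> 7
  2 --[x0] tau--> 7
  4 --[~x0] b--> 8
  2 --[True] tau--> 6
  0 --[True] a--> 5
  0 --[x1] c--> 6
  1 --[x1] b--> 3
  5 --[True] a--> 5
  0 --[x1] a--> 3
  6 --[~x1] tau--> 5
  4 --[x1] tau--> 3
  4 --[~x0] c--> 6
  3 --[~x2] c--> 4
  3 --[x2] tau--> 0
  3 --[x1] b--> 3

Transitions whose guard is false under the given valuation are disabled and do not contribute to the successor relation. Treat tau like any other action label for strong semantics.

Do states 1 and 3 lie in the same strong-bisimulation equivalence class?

Compute ~ classes (split until stable):
  π0 = {{0,1,2,3,4,5,6,7,8}}
  π1 = {{0,5,6},{1,3},{2,4,7},{8}}
  π2 = {{0},{1,3},{2},{4},{5},{6},{7},{8}}
stable after 3 split(s): 8 block(s)
class of 1: {1,3}; class of 3: {1,3}

Answer: BISIMILAR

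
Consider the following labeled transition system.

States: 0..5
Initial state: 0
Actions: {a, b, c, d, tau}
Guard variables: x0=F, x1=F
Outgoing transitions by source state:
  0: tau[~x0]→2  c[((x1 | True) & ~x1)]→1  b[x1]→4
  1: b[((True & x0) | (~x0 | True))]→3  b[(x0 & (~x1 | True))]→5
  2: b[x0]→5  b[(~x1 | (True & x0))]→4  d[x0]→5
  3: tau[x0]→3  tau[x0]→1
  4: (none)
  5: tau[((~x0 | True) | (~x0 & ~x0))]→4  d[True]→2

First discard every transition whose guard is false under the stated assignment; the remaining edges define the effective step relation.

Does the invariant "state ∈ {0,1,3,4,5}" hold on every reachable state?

Allowed set {0,1,3,4,5}
Reachable = {0,1,2,3,4}
  0: safe
  1: safe
  2: outside
  3: safe
  4: safe
reach 2 via tau — violates

Answer: INVARIANT VIOLATED at state 2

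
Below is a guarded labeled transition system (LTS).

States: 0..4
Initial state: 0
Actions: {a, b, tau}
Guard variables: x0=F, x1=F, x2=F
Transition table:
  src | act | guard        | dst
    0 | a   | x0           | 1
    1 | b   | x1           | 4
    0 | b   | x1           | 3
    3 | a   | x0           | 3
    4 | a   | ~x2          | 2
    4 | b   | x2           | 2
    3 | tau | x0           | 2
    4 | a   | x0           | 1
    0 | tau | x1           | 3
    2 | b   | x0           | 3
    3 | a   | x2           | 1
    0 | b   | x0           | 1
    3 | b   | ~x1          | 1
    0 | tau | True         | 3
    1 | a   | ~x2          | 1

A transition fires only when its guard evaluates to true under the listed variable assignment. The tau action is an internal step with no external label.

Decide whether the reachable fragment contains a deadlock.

Reachable = {0,1,3}
  0: tau→3  [1 exit(s)]
  1: a→1  [1 exit(s)]
  3: b→1  [1 exit(s)]

Answer: DEADLOCK-FREE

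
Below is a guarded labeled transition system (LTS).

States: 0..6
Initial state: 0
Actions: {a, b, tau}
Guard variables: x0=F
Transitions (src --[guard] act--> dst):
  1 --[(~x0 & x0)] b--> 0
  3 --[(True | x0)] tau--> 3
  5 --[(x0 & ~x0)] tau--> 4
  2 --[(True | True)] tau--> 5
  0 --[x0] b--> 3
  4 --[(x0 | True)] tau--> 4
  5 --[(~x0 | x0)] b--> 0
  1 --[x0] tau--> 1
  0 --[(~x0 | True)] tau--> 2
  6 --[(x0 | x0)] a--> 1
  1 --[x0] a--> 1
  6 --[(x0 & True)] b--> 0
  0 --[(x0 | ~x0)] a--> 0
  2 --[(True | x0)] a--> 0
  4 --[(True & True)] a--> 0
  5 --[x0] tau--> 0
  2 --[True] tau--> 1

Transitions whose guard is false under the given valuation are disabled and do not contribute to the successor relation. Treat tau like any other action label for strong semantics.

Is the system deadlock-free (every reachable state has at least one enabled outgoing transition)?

Reach set: {0,1,2,5}
  0: a→0  tau→2  [2 exit(s)]
  1: ∅  [deadlock]
  2: a→0  tau→1  tau→5  [3 exit(s)]
  5: b→0  [1 exit(s)]
Path to 1: tau·tau

Answer: DEADLOCK at state 1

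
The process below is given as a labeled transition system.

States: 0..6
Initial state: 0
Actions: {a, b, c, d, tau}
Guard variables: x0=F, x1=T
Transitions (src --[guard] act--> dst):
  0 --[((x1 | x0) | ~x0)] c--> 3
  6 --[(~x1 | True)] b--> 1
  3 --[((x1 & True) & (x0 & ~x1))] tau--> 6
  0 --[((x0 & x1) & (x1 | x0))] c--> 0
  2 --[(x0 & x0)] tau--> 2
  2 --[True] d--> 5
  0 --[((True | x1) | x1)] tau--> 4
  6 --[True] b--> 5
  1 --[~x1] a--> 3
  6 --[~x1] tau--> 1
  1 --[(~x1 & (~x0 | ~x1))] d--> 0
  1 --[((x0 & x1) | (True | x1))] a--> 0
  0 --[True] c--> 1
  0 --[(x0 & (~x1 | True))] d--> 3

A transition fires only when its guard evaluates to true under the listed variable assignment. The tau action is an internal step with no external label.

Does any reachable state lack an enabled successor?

Answer: DEADLOCK at state 3

Working:
Reachable = {0,1,3,4}
  0: c→1  c→3  tau→4  [3 exit(s)]
  1: a→0  [1 exit(s)]
  3: ∅  [deadlock]
  4: ∅  [deadlock]
witness 3: c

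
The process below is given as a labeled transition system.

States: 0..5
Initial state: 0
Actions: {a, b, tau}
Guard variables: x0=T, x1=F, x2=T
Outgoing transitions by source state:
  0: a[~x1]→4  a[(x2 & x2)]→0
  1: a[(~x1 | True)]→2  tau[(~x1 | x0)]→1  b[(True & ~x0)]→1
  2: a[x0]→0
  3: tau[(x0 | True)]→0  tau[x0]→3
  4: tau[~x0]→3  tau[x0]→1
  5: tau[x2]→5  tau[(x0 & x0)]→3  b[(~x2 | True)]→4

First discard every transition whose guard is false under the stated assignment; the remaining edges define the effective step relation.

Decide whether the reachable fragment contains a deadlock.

Reachable = {0,1,2,4}
  0: a→0  a→4  [2 exit(s)]
  1: a→2  tau→1  [2 exit(s)]
  2: a→0  [1 exit(s)]
  4: tau→1  [1 exit(s)]

Answer: DEADLOCK-FREE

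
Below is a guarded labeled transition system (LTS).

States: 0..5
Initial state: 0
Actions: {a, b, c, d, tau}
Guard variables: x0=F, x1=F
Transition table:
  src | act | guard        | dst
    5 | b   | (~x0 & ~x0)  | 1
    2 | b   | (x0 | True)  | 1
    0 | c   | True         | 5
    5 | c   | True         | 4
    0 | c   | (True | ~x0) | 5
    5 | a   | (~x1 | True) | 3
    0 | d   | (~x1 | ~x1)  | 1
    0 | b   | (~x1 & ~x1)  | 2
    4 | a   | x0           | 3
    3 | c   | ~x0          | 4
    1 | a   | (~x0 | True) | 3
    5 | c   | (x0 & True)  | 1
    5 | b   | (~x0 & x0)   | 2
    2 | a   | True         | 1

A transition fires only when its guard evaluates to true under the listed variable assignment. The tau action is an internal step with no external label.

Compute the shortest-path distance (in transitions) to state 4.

Answer: 2

Working:
BFS to 4:
  Layer 0: {0}
  Layer 1: {1,2,5}
  Layer 2: {3,4}
depth(4)=2, e.g. c·c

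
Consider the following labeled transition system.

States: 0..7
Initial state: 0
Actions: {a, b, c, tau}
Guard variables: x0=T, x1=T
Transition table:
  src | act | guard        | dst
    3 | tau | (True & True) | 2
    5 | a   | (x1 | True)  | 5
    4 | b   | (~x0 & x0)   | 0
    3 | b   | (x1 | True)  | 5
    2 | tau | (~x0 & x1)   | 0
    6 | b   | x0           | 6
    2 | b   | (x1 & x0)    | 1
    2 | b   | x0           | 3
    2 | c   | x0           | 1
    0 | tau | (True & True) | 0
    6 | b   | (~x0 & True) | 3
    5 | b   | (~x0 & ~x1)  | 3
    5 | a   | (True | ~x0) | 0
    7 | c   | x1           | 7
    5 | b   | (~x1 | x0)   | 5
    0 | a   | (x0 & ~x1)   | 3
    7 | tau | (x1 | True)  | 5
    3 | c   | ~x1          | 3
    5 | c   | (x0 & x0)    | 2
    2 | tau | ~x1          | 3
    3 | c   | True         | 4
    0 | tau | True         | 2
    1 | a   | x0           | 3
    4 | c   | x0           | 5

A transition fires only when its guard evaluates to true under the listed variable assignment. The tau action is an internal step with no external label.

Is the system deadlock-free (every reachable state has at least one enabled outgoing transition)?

Answer: DEADLOCK-FREE

Working:
Reachable = {0,1,2,3,4,5}
  0: tau→0  tau→2  [2 out]
  1: a→3  [1 out]
  2: b→1  b→3  c→1  [3 out]
  3: b→5  c→4  tau→2  [3 out]
  4: c→5  [1 out]
  5: a→0  a→5  b→5  c→2  [4 out]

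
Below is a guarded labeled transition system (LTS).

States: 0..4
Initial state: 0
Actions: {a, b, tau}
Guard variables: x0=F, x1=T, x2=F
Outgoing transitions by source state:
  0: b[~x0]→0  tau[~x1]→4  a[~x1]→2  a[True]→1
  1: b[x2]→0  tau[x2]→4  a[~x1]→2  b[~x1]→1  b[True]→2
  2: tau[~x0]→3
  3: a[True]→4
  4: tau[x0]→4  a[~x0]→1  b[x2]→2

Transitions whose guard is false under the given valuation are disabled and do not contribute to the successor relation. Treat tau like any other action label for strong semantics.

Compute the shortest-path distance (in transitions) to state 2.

Layered search for 2:
  depth 0: {0}
  depth 1: {1}
  depth 2: {2}
first hit 2 at d=2 via a·b

Answer: 2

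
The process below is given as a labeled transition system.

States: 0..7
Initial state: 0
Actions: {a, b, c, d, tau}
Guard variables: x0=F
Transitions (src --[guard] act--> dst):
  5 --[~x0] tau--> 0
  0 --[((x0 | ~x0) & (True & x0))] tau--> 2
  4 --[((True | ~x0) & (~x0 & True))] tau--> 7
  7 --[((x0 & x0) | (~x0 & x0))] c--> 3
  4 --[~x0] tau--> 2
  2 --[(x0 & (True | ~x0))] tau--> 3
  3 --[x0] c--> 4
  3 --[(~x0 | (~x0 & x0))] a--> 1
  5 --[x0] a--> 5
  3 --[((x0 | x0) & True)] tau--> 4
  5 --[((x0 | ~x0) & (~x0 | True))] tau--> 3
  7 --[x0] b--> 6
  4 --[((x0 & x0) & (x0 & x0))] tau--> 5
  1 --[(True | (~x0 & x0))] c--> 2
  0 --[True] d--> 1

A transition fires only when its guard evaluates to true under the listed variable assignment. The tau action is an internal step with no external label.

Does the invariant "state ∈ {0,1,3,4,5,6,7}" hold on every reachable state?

Safe = {0,1,3,4,5,6,7}
Reach set: {0,1,2}
  0: safe
  1: safe
  2: outside
counterexample path to 2: d·c

Answer: INVARIANT VIOLATED at state 2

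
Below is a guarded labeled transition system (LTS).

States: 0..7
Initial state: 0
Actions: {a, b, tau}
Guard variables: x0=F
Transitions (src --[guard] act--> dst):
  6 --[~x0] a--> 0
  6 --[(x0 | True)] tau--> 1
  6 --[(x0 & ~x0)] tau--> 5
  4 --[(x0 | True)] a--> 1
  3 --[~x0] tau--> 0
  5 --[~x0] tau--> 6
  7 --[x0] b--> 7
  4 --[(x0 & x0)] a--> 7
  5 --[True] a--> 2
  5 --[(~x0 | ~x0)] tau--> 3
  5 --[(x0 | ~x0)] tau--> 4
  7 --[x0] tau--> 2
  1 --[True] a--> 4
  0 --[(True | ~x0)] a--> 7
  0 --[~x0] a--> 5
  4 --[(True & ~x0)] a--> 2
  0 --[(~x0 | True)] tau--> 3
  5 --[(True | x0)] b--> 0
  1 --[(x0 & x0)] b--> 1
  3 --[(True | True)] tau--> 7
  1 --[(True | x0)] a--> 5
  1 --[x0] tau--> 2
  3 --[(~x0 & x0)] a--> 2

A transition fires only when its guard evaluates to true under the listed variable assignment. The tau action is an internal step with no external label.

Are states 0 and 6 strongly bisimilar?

Compute ~ classes (split until stable):
  P[0] = {{0,1,2,3,4,5,6,7}}
  P[1] = {{0,6},{1,4},{2,7},{3},{5}}
  P[2] = {{0},{1},{2,7},{3},{4},{5},{6}}
7 equivalence class(es) (converged in 3)
class of 0: {0}; class of 6: {6}

Answer: NOT BISIMILAR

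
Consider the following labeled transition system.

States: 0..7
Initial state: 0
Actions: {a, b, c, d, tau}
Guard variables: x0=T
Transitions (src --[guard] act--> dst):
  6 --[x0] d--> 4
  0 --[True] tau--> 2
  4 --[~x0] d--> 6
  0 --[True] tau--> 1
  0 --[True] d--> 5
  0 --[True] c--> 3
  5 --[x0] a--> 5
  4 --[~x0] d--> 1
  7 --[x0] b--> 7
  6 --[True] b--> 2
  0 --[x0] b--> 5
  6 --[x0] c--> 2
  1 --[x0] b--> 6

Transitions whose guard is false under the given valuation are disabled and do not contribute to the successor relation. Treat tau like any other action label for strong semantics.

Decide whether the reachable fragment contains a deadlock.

Answer: DEADLOCK at state 2

Working:
Reachable = {0,1,2,3,4,5,6}
  0: b→5  c→3  d→5  tau→1  tau→2  [5 exit(s)]
  1: b→6  [1 exit(s)]
  2: ∅  [deadlock]
  3: ∅  [deadlock]
  4: ∅  [deadlock]
  5: a→5  [1 exit(s)]
  6: b→2  c→2  d→4  [3 exit(s)]
trace reaching 2: tau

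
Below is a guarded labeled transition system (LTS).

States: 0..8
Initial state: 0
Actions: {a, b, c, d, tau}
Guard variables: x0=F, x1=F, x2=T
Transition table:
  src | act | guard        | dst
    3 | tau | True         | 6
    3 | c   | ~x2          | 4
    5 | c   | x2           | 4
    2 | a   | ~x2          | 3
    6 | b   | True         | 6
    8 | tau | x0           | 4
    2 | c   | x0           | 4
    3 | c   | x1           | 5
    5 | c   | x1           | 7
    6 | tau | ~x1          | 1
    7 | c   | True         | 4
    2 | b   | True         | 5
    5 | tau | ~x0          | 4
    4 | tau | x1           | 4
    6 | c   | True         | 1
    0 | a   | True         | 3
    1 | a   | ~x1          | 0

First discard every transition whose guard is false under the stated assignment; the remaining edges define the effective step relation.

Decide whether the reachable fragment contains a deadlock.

Answer: DEADLOCK-FREE

Analysis:
R = {0,1,3,6}
  0: a→3  [1 exit(s)]
  1: a→0  [1 exit(s)]
  3: tau→6  [1 exit(s)]
  6: b→6  c→1  tau→1  [3 exit(s)]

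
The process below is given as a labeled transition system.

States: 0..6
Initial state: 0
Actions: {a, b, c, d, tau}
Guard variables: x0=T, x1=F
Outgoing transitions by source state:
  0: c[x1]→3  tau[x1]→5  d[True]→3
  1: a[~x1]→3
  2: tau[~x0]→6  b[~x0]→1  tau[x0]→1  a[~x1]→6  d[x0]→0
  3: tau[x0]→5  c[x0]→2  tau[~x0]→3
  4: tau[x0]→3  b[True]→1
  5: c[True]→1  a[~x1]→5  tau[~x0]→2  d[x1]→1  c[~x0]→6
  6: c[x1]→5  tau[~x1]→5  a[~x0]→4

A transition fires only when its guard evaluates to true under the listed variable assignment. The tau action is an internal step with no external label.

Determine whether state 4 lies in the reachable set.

Guard filter leaves 12 enabled edge(s).
L0 = {0}
L1 = {3}  total {0,3}
L2 = {2,5}  total {0,2,3,5}
L3 = {1,6}  total {0,1,2,3,5,6}
R = {0,1,2,3,5,6}

Answer: UNREACHABLE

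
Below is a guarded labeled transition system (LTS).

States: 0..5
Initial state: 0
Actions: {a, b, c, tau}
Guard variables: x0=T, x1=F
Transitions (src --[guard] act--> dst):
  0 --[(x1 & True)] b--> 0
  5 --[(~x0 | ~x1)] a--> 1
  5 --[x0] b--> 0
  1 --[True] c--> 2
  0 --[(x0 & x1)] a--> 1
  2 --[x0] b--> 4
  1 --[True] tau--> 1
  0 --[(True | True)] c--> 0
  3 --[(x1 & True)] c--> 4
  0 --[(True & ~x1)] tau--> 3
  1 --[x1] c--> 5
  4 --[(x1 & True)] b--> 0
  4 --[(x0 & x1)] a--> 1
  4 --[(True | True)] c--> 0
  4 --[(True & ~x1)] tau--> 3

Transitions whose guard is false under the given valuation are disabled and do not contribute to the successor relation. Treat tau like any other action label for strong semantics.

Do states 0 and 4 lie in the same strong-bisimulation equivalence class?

Bisimulation quotient by refinement:
  π0 = {{0,1,2,3,4,5}}
  π1 = {{0,1,4},{2},{3},{5}}
  π2 = {{0,4},{1},{2},{3},{5}}
Fixed point at round 3; 5 class(es).
0∈{0,4}, 4∈{0,4}

Answer: BISIMILAR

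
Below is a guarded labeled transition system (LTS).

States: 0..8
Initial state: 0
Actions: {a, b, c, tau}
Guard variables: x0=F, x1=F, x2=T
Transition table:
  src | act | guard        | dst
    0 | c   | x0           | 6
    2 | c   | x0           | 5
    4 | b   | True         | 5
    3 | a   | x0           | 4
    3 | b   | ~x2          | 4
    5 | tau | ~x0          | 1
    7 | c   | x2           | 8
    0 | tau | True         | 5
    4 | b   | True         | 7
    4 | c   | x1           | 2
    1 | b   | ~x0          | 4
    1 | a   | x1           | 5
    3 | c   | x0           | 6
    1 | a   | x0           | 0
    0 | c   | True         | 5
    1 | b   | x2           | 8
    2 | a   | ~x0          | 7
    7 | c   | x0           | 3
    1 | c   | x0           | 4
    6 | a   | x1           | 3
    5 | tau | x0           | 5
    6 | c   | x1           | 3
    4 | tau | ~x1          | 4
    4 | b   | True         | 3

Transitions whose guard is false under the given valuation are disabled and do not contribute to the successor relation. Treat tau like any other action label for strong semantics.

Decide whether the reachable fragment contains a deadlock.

Reach set: {0,1,3,4,5,7,8}
  0: c→5  tau→5  [deg 2]
  1: b→4  b→8  [deg 2]
  3: ∅  [STUCK]
  4: b→3  b→5  b→7  tau→4  [deg 4]
  5: tau→1  [deg 1]
  7: c→8  [deg 1]
  8: ∅  [STUCK]
Path to 3: tau·tau·b·b

Answer: DEADLOCK at state 3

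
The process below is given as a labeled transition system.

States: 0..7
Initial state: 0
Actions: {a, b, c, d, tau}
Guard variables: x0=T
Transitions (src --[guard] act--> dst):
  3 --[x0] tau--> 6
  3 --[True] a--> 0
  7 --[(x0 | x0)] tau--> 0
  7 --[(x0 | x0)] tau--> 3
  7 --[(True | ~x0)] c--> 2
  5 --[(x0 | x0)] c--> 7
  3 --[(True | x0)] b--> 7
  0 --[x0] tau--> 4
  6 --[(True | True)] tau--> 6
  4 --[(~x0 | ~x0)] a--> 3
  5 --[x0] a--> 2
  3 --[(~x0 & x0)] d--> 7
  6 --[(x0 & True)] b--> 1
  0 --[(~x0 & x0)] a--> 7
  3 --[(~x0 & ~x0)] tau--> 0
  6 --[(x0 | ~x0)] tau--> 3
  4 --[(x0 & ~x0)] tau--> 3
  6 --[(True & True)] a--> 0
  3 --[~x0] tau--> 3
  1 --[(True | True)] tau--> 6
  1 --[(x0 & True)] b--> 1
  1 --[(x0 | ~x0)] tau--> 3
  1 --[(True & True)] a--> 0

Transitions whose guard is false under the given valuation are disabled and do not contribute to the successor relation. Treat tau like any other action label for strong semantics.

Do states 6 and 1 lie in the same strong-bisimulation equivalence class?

Compute ~ classes (split until stable):
  round 0: {{0,1,2,3,4,5,6,7}}
  round 1: {{0},{1,3,6},{2,4},{5},{7}}
  round 2: {{0},{1,6},{2,4},{3},{5},{7}}
stable after 3 split(s): 6 block(s)
class of 6: {1,6}; class of 1: {1,6}

Answer: BISIMILAR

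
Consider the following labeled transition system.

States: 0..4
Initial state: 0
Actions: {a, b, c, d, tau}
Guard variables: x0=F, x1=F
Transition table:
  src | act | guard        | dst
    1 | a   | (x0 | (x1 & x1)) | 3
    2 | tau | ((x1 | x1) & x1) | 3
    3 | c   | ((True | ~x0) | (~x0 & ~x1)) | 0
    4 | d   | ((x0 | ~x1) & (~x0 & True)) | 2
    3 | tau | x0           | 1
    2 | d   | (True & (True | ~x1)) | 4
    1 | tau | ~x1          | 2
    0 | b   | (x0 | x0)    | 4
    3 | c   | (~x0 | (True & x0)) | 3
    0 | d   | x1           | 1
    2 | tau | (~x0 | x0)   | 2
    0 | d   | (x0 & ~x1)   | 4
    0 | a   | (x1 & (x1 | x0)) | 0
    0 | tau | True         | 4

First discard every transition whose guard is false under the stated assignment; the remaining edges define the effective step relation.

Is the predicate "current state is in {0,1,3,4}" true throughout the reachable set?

Allowed set {0,1,3,4}
Reach set: {0,2,4}
  0: ok
  2: VIOLATES
  4: ok
witness against invariant: tau·d → 2

Answer: INVARIANT VIOLATED at state 2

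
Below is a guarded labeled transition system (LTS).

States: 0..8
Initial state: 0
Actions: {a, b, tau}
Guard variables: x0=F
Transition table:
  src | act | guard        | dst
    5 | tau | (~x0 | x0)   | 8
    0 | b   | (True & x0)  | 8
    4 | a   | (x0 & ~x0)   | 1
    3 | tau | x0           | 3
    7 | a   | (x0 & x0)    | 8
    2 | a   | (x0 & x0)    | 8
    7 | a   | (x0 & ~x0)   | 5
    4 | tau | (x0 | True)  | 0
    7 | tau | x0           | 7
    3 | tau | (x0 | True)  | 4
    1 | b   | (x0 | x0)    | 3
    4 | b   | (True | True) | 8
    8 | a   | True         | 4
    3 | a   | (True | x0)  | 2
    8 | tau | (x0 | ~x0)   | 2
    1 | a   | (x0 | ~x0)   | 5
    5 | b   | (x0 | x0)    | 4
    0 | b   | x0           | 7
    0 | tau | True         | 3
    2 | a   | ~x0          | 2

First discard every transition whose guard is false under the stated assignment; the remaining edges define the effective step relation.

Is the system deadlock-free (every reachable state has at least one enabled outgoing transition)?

Answer: DEADLOCK-FREE

Working:
Reach set: {0,2,3,4,8}
  0: tau→3  [1 exit(s)]
  2: a→2  [1 exit(s)]
  3: a→2  tau→4  [2 exit(s)]
  4: b→8  tau→0  [2 exit(s)]
  8: a→4  tau→2  [2 exit(s)]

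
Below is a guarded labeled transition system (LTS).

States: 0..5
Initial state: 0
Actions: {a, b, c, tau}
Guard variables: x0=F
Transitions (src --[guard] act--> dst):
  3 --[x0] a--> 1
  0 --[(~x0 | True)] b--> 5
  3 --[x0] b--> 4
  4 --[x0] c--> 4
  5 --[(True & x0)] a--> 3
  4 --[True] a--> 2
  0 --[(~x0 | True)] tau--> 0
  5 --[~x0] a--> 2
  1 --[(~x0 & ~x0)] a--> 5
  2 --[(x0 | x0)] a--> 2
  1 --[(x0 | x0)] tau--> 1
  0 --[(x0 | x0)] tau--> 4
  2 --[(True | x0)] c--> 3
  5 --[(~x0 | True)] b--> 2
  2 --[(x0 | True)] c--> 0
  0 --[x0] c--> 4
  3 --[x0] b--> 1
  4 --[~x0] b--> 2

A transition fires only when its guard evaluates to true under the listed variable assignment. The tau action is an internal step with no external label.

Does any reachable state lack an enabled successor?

Reachable = {0,2,3,5}
  0: b→5  tau→0  [2 out]
  2: c→0  c→3  [2 out]
  3: ∅  [deadlock]
  5: a→2  b→2  [2 out]
Path to 3: b·a·c

Answer: DEADLOCK at state 3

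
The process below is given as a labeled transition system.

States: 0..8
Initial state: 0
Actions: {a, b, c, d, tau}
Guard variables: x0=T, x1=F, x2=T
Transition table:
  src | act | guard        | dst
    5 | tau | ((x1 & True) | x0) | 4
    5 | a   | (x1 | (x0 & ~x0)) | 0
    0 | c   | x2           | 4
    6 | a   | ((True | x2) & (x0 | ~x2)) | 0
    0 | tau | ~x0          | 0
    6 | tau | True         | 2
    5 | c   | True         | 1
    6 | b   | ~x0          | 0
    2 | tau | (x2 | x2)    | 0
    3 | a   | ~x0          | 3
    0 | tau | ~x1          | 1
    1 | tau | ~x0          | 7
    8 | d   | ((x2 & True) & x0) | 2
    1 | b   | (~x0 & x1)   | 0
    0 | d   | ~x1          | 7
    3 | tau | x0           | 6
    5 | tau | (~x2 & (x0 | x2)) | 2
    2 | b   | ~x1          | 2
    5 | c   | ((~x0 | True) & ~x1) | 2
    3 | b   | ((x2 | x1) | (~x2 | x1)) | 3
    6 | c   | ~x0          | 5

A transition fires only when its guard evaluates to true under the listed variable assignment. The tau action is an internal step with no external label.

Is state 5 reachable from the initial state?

Answer: UNREACHABLE

Trace:
Guard filter leaves 13 enabled edge(s).
depth 0: {0}
depth 1: {1,4,7}  cumulative {0,1,4,7}
Reachable = {0,1,4,7}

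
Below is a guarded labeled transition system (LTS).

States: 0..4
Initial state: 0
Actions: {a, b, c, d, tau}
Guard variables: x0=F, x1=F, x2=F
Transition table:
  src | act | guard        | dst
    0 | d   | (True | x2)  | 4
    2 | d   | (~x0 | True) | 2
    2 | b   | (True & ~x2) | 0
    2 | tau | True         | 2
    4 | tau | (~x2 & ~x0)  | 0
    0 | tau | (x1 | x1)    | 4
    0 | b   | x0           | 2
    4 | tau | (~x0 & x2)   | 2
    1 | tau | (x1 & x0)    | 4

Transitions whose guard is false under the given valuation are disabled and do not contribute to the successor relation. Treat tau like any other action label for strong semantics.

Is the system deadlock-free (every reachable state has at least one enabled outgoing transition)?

Answer: DEADLOCK-FREE

Trace:
Reachable = {0,4}
  0: d→4  [deg 1]
  4: tau→0  [deg 1]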